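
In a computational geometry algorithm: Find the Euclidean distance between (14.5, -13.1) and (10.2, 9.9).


dx=-4.3, dy=23
d^2 = (-4.3)^2 + 23^2 = 547.49
d = sqrt(547.49) = 23.3985

23.3985


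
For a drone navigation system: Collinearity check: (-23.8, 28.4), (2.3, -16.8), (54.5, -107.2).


Cross product: (2.3-(-23.8))*((-107.2)-28.4) - ((-16.8)-28.4)*(54.5-(-23.8))
= 0

Yes, collinear


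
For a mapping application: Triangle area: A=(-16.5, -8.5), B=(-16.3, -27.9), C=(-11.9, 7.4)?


Area = |x_A(y_B-y_C) + x_B(y_C-y_A) + x_C(y_A-y_B)|/2
= |582.45 + (-259.17) + (-230.86)|/2
= 92.42/2 = 46.21

46.21


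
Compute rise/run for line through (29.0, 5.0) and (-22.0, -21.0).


slope = (y2-y1)/(x2-x1) = ((-21)-5)/((-22)-29) = (-26)/(-51) = 0.5098

0.5098


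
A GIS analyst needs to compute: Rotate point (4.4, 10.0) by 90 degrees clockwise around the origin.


90° CW: (x,y) -> (y, -x)
(4.4,10) -> (10, -4.4)

(10, -4.4)


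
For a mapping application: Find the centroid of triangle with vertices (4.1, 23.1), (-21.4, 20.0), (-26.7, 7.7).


Centroid = ((x_A+x_B+x_C)/3, (y_A+y_B+y_C)/3)
= ((4.1+(-21.4)+(-26.7))/3, (23.1+20+7.7)/3)
= (-14.6667, 16.9333)

(-14.6667, 16.9333)


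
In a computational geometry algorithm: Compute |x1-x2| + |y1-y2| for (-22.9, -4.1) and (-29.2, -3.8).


|(-22.9)-(-29.2)| + |(-4.1)-(-3.8)| = 6.3 + 0.3 = 6.6

6.6


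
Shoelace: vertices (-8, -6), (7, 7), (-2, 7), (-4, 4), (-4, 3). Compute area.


Shoelace sum: ((-8)*7 - 7*(-6)) + (7*7 - (-2)*7) + ((-2)*4 - (-4)*7) + ((-4)*3 - (-4)*4) + ((-4)*(-6) - (-8)*3)
= 121
Area = |121|/2 = 60.5

60.5


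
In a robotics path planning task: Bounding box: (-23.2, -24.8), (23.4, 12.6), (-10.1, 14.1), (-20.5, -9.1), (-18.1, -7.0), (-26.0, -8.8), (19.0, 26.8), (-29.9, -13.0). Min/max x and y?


x range: [-29.9, 23.4]
y range: [-24.8, 26.8]
Bounding box: (-29.9,-24.8) to (23.4,26.8)

(-29.9,-24.8) to (23.4,26.8)


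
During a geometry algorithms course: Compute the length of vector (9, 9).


|u| = sqrt(9^2 + 9^2) = sqrt(162) = 12.7279

12.7279


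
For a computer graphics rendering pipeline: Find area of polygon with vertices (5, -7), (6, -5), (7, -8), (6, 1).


Shoelace sum: (5*(-5) - 6*(-7)) + (6*(-8) - 7*(-5)) + (7*1 - 6*(-8)) + (6*(-7) - 5*1)
= 12
Area = |12|/2 = 6

6


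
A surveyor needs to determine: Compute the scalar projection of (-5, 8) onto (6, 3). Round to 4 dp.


u.v = -6, |v| = sqrt(45) = 6.7082
Scalar projection = u.v / |v| = -6 / sqrt(45) = -0.8944

-0.8944


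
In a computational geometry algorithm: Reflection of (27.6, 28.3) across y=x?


Reflection over y=x: (x,y) -> (y,x)
(27.6, 28.3) -> (28.3, 27.6)

(28.3, 27.6)


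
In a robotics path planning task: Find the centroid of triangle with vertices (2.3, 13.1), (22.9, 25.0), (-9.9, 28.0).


Centroid = ((x_A+x_B+x_C)/3, (y_A+y_B+y_C)/3)
= ((2.3+22.9+(-9.9))/3, (13.1+25+28)/3)
= (5.1, 22.0333)

(5.1, 22.0333)


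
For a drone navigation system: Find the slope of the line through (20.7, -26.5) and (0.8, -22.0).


slope = (y2-y1)/(x2-x1) = ((-22)-(-26.5))/(0.8-20.7) = 4.5/(-19.9) = -0.2261

-0.2261


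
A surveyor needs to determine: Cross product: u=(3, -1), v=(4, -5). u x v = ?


u x v = u_x*v_y - u_y*v_x = 3*(-5) - (-1)*4
= (-15) - (-4) = -11

-11


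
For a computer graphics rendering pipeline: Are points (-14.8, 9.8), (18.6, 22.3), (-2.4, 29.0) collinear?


Cross product: (18.6-(-14.8))*(29-9.8) - (22.3-9.8)*((-2.4)-(-14.8))
= 486.28

No, not collinear


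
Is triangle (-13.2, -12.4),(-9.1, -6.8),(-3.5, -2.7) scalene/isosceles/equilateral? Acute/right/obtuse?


Side lengths squared: AB^2=48.17, BC^2=48.17, CA^2=188.18
Sorted: [48.17, 48.17, 188.18]
By sides: Isosceles, By angles: Obtuse

Isosceles, Obtuse


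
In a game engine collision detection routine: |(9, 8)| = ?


|u| = sqrt(9^2 + 8^2) = sqrt(145) = 12.0416

12.0416


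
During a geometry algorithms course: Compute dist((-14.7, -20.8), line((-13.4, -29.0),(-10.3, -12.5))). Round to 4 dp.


|cross product| = 46.87
|line direction| = sqrt(281.86) = 16.7887
Distance = 46.87/sqrt(281.86) = 2.7918

2.7918


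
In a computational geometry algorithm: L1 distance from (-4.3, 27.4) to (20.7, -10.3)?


|(-4.3)-20.7| + |27.4-(-10.3)| = 25 + 37.7 = 62.7

62.7


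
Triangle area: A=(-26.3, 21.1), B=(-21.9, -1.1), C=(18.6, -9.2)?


Area = |x_A(y_B-y_C) + x_B(y_C-y_A) + x_C(y_A-y_B)|/2
= |(-213.03) + 663.57 + 412.92|/2
= 863.46/2 = 431.73

431.73


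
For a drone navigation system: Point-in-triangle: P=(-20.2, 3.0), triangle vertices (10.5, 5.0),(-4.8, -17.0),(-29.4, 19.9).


Cross products: AB x AP = -644.8, BC x BP = 76.26, CA x CP = -537.23
All same sign? no

No, outside


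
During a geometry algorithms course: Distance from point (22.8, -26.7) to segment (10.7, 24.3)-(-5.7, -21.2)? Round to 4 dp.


Project P onto AB: t = 0.9072 (clamped to [0,1])
Closest point on segment: (-4.1776, -16.9762)
Distance: 28.6765

28.6765


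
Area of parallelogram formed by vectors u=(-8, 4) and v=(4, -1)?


|u x v| = |(-8)*(-1) - 4*4|
= |8 - 16| = 8

8


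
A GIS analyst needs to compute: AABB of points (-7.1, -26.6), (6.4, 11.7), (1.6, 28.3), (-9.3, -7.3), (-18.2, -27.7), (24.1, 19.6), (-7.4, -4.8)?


x range: [-18.2, 24.1]
y range: [-27.7, 28.3]
Bounding box: (-18.2,-27.7) to (24.1,28.3)

(-18.2,-27.7) to (24.1,28.3)


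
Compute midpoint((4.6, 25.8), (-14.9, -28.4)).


M = ((4.6+(-14.9))/2, (25.8+(-28.4))/2)
= (-5.15, -1.3)

(-5.15, -1.3)


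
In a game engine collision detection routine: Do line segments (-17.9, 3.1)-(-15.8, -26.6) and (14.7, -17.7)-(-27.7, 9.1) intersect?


Cross products: d1=-8.24, d2=1194.76, d3=924.54, d4=-278.46
d1*d2 < 0 and d3*d4 < 0? yes

Yes, they intersect


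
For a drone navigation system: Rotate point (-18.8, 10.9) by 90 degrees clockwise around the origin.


90° CW: (x,y) -> (y, -x)
(-18.8,10.9) -> (10.9, 18.8)

(10.9, 18.8)


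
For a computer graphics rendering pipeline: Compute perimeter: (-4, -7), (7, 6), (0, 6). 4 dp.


Sides: (-4, -7)->(7, 6): sqrt(290) = 17.029386, (7, 6)->(0, 6): sqrt(49) = 7, (0, 6)->(-4, -7): sqrt(185) = 13.601471
Sum = 37.630857
Perimeter = 37.6309

37.6309


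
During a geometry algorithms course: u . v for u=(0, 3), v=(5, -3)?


u . v = u_x*v_x + u_y*v_y = 0*5 + 3*(-3)
= 0 + (-9) = -9

-9


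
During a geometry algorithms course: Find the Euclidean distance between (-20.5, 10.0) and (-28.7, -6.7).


dx=-8.2, dy=-16.7
d^2 = (-8.2)^2 + (-16.7)^2 = 346.13
d = sqrt(346.13) = 18.6046

18.6046


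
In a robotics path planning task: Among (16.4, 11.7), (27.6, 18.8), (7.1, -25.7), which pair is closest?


d(P0,P1) = 13.2608, d(P0,P2) = 38.5389, d(P1,P2) = 48.9949
Closest: P0 and P1

Closest pair: (16.4, 11.7) and (27.6, 18.8), distance = 13.2608


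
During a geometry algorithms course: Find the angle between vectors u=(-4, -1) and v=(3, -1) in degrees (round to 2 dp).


u.v = -11, |u| = sqrt(17) = 4.1231, |v| = sqrt(10) = 3.1623
cos(theta) = u.v/(|u||v|) = -11/sqrt(170) = -0.843661
theta = acos(-0.843661) = 147.53 degrees

147.53 degrees


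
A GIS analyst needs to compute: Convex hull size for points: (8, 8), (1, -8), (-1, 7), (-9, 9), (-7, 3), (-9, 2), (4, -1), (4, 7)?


Convex hull vertices (CCW): (-9, 2), (1, -8), (8, 8), (-9, 9)
Count = 4

4


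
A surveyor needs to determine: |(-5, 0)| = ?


|u| = sqrt((-5)^2 + 0^2) = sqrt(25) = 5

5


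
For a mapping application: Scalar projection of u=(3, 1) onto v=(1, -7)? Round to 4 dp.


u.v = -4, |v| = sqrt(50) = 7.0711
Scalar projection = u.v / |v| = -4 / sqrt(50) = -0.5657

-0.5657


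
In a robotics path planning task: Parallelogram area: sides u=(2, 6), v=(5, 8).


|u x v| = |2*8 - 6*5|
= |16 - 30| = 14

14


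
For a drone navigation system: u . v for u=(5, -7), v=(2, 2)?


u . v = u_x*v_x + u_y*v_y = 5*2 + (-7)*2
= 10 + (-14) = -4

-4


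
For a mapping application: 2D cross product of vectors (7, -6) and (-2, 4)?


u x v = u_x*v_y - u_y*v_x = 7*4 - (-6)*(-2)
= 28 - 12 = 16

16


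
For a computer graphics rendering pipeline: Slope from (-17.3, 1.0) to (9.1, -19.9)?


slope = (y2-y1)/(x2-x1) = ((-19.9)-1)/(9.1-(-17.3)) = (-20.9)/26.4 = -0.7917

-0.7917


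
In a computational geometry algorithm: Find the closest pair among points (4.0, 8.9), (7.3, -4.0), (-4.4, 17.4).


d(P0,P1) = 13.3154, d(P0,P2) = 11.9503, d(P1,P2) = 24.3895
Closest: P0 and P2

Closest pair: (4.0, 8.9) and (-4.4, 17.4), distance = 11.9503


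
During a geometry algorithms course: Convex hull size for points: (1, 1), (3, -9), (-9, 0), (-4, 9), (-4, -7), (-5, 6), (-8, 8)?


Convex hull vertices (CCW): (-9, 0), (-4, -7), (3, -9), (1, 1), (-4, 9), (-8, 8)
Count = 6

6


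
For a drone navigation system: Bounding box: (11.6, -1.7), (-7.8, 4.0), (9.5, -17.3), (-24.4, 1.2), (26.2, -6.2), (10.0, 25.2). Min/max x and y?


x range: [-24.4, 26.2]
y range: [-17.3, 25.2]
Bounding box: (-24.4,-17.3) to (26.2,25.2)

(-24.4,-17.3) to (26.2,25.2)


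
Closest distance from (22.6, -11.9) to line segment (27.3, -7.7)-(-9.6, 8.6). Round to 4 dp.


Project P onto AB: t = 0.0645 (clamped to [0,1])
Closest point on segment: (24.9197, -6.6486)
Distance: 5.741

5.741


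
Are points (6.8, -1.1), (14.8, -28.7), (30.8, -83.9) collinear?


Cross product: (14.8-6.8)*((-83.9)-(-1.1)) - ((-28.7)-(-1.1))*(30.8-6.8)
= 0

Yes, collinear


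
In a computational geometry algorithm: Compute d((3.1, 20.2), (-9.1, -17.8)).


dx=-12.2, dy=-38
d^2 = (-12.2)^2 + (-38)^2 = 1592.84
d = sqrt(1592.84) = 39.9104

39.9104


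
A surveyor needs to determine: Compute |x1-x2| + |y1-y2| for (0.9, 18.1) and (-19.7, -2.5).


|0.9-(-19.7)| + |18.1-(-2.5)| = 20.6 + 20.6 = 41.2

41.2


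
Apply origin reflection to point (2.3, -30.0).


Reflection over origin: (x,y) -> (-x,-y)
(2.3, -30) -> (-2.3, 30)

(-2.3, 30)


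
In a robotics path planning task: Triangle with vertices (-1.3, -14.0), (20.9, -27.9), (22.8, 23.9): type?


Side lengths squared: AB^2=686.05, BC^2=2686.85, CA^2=2017.22
Sorted: [686.05, 2017.22, 2686.85]
By sides: Scalene, By angles: Acute

Scalene, Acute


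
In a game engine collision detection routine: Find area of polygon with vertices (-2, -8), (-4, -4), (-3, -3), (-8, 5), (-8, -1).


Shoelace sum: ((-2)*(-4) - (-4)*(-8)) + ((-4)*(-3) - (-3)*(-4)) + ((-3)*5 - (-8)*(-3)) + ((-8)*(-1) - (-8)*5) + ((-8)*(-8) - (-2)*(-1))
= 47
Area = |47|/2 = 23.5

23.5


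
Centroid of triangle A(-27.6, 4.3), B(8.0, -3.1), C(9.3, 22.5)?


Centroid = ((x_A+x_B+x_C)/3, (y_A+y_B+y_C)/3)
= (((-27.6)+8+9.3)/3, (4.3+(-3.1)+22.5)/3)
= (-3.4333, 7.9)

(-3.4333, 7.9)


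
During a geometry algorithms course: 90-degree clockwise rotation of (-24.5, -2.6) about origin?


90° CW: (x,y) -> (y, -x)
(-24.5,-2.6) -> (-2.6, 24.5)

(-2.6, 24.5)


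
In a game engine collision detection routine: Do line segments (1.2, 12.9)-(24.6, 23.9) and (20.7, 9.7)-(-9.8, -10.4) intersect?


Cross products: d1=-489.55, d2=-354.71, d3=-289.38, d4=-424.22
d1*d2 < 0 and d3*d4 < 0? no

No, they don't intersect


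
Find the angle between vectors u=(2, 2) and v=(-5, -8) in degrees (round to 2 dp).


u.v = -26, |u| = sqrt(8) = 2.8284, |v| = sqrt(89) = 9.434
cos(theta) = u.v/(|u||v|) = -26/sqrt(712) = -0.974391
theta = acos(-0.974391) = 167.01 degrees

167.01 degrees


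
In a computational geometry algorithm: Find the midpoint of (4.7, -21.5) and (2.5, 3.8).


M = ((4.7+2.5)/2, ((-21.5)+3.8)/2)
= (3.6, -8.85)

(3.6, -8.85)


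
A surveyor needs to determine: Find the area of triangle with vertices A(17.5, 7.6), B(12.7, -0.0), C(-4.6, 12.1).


Area = |x_A(y_B-y_C) + x_B(y_C-y_A) + x_C(y_A-y_B)|/2
= |(-211.75) + 57.15 + (-34.96)|/2
= 189.56/2 = 94.78

94.78


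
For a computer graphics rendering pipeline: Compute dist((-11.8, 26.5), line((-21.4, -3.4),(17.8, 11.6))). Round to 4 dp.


|cross product| = 1028.08
|line direction| = sqrt(1761.64) = 41.9719
Distance = 1028.08/sqrt(1761.64) = 24.4945

24.4945


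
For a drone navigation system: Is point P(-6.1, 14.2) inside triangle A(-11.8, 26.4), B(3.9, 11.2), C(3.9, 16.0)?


Cross products: AB x AP = -104.9, BC x BP = 48, CA x CP = 132.26
All same sign? no

No, outside


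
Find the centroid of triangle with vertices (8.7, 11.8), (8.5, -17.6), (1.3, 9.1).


Centroid = ((x_A+x_B+x_C)/3, (y_A+y_B+y_C)/3)
= ((8.7+8.5+1.3)/3, (11.8+(-17.6)+9.1)/3)
= (6.1667, 1.1)

(6.1667, 1.1)


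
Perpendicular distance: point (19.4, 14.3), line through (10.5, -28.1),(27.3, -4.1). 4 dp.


|cross product| = 498.72
|line direction| = sqrt(858.24) = 29.2957
Distance = 498.72/sqrt(858.24) = 17.0236

17.0236


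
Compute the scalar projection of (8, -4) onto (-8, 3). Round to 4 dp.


u.v = -76, |v| = sqrt(73) = 8.544
Scalar projection = u.v / |v| = -76 / sqrt(73) = -8.8951

-8.8951


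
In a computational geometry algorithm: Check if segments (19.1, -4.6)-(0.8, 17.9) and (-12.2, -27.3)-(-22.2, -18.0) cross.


Cross products: d1=-518.09, d2=-572.9, d3=1119.66, d4=1174.47
d1*d2 < 0 and d3*d4 < 0? no

No, they don't intersect


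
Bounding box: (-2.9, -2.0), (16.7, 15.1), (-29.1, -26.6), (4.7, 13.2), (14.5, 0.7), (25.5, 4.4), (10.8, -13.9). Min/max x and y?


x range: [-29.1, 25.5]
y range: [-26.6, 15.1]
Bounding box: (-29.1,-26.6) to (25.5,15.1)

(-29.1,-26.6) to (25.5,15.1)


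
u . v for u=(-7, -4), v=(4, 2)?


u . v = u_x*v_x + u_y*v_y = (-7)*4 + (-4)*2
= (-28) + (-8) = -36

-36


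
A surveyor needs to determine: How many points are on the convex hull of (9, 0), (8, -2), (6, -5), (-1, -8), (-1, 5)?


Convex hull vertices (CCW): (-1, -8), (6, -5), (8, -2), (9, 0), (-1, 5)
Count = 5

5


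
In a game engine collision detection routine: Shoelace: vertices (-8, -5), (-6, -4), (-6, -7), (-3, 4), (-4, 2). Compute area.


Shoelace sum: ((-8)*(-4) - (-6)*(-5)) + ((-6)*(-7) - (-6)*(-4)) + ((-6)*4 - (-3)*(-7)) + ((-3)*2 - (-4)*4) + ((-4)*(-5) - (-8)*2)
= 21
Area = |21|/2 = 10.5

10.5


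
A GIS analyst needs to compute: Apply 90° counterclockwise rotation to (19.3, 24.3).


90° CCW: (x,y) -> (-y, x)
(19.3,24.3) -> (-24.3, 19.3)

(-24.3, 19.3)


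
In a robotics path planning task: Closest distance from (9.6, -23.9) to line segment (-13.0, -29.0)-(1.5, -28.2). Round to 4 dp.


Project P onto AB: t = 1 (clamped to [0,1])
Closest point on segment: (1.5, -28.2)
Distance: 9.1706

9.1706


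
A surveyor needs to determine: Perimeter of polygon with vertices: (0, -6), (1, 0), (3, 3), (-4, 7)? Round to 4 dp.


Sides: (0, -6)->(1, 0): sqrt(37) = 6.082763, (1, 0)->(3, 3): sqrt(13) = 3.605551, (3, 3)->(-4, 7): sqrt(65) = 8.062258, (-4, 7)->(0, -6): sqrt(185) = 13.601471
Sum = 31.352043
Perimeter = 31.352

31.352


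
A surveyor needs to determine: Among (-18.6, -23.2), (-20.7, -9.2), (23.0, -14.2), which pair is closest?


d(P0,P1) = 14.1566, d(P0,P2) = 42.5624, d(P1,P2) = 43.9851
Closest: P0 and P1

Closest pair: (-18.6, -23.2) and (-20.7, -9.2), distance = 14.1566


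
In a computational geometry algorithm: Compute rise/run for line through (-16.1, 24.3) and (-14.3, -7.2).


slope = (y2-y1)/(x2-x1) = ((-7.2)-24.3)/((-14.3)-(-16.1)) = (-31.5)/1.8 = -17.5

-17.5


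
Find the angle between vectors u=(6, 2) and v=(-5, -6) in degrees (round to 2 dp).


u.v = -42, |u| = sqrt(40) = 6.3246, |v| = sqrt(61) = 7.8102
cos(theta) = u.v/(|u||v|) = -42/sqrt(2440) = -0.850265
theta = acos(-0.850265) = 148.24 degrees

148.24 degrees


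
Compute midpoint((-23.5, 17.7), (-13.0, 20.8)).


M = (((-23.5)+(-13))/2, (17.7+20.8)/2)
= (-18.25, 19.25)

(-18.25, 19.25)


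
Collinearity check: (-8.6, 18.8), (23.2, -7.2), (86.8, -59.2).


Cross product: (23.2-(-8.6))*((-59.2)-18.8) - ((-7.2)-18.8)*(86.8-(-8.6))
= 0

Yes, collinear


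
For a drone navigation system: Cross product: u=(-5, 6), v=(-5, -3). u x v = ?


u x v = u_x*v_y - u_y*v_x = (-5)*(-3) - 6*(-5)
= 15 - (-30) = 45

45


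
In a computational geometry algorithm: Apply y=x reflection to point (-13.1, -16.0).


Reflection over y=x: (x,y) -> (y,x)
(-13.1, -16) -> (-16, -13.1)

(-16, -13.1)


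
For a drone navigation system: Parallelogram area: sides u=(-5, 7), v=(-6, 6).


|u x v| = |(-5)*6 - 7*(-6)|
= |(-30) - (-42)| = 12

12


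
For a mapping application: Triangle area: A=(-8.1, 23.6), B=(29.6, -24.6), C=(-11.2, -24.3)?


Area = |x_A(y_B-y_C) + x_B(y_C-y_A) + x_C(y_A-y_B)|/2
= |2.43 + (-1417.84) + (-539.84)|/2
= 1955.25/2 = 977.625

977.625


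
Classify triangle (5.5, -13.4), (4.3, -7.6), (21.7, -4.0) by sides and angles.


Side lengths squared: AB^2=35.08, BC^2=315.72, CA^2=350.8
Sorted: [35.08, 315.72, 350.8]
By sides: Scalene, By angles: Right

Scalene, Right


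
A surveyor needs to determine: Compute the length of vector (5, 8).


|u| = sqrt(5^2 + 8^2) = sqrt(89) = 9.434

9.434


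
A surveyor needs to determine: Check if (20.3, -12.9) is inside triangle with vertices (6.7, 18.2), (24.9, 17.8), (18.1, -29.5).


Cross products: AB x AP = -560.58, BC x BP = -8.82, CA x CP = -294.18
All same sign? yes

Yes, inside


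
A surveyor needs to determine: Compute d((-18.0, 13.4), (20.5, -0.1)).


dx=38.5, dy=-13.5
d^2 = 38.5^2 + (-13.5)^2 = 1664.5
d = sqrt(1664.5) = 40.7983

40.7983


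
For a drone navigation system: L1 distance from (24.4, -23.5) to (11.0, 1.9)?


|24.4-11| + |(-23.5)-1.9| = 13.4 + 25.4 = 38.8

38.8


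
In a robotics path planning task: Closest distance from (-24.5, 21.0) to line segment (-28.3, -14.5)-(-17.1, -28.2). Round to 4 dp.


Project P onto AB: t = 0 (clamped to [0,1])
Closest point on segment: (-28.3, -14.5)
Distance: 35.7028

35.7028


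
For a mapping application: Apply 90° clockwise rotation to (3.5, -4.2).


90° CW: (x,y) -> (y, -x)
(3.5,-4.2) -> (-4.2, -3.5)

(-4.2, -3.5)


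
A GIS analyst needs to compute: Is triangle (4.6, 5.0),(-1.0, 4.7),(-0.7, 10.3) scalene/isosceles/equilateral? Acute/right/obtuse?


Side lengths squared: AB^2=31.45, BC^2=31.45, CA^2=56.18
Sorted: [31.45, 31.45, 56.18]
By sides: Isosceles, By angles: Acute

Isosceles, Acute


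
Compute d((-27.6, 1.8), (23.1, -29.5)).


dx=50.7, dy=-31.3
d^2 = 50.7^2 + (-31.3)^2 = 3550.18
d = sqrt(3550.18) = 59.5834

59.5834


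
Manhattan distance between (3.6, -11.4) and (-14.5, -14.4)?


|3.6-(-14.5)| + |(-11.4)-(-14.4)| = 18.1 + 3 = 21.1

21.1


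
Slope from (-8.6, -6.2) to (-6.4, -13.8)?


slope = (y2-y1)/(x2-x1) = ((-13.8)-(-6.2))/((-6.4)-(-8.6)) = (-7.6)/2.2 = -3.4545

-3.4545


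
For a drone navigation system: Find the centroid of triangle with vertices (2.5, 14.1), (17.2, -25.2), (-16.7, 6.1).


Centroid = ((x_A+x_B+x_C)/3, (y_A+y_B+y_C)/3)
= ((2.5+17.2+(-16.7))/3, (14.1+(-25.2)+6.1)/3)
= (1, -1.6667)

(1, -1.6667)


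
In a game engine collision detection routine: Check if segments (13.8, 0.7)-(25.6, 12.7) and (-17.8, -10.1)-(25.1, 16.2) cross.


Cross products: d1=-367.76, d2=-163.3, d3=251.76, d4=47.3
d1*d2 < 0 and d3*d4 < 0? no

No, they don't intersect


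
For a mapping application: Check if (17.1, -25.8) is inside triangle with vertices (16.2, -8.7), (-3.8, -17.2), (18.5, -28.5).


Cross products: AB x AP = 349.65, BC x BP = 44.39, CA x CP = 21.51
All same sign? yes

Yes, inside


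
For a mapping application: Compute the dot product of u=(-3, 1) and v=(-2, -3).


u . v = u_x*v_x + u_y*v_y = (-3)*(-2) + 1*(-3)
= 6 + (-3) = 3

3


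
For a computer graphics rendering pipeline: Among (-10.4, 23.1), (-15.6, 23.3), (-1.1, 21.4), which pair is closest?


d(P0,P1) = 5.2038, d(P0,P2) = 9.4541, d(P1,P2) = 14.624
Closest: P0 and P1

Closest pair: (-10.4, 23.1) and (-15.6, 23.3), distance = 5.2038


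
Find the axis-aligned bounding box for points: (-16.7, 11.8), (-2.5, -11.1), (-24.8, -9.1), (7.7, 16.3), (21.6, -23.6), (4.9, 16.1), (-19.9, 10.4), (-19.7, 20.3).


x range: [-24.8, 21.6]
y range: [-23.6, 20.3]
Bounding box: (-24.8,-23.6) to (21.6,20.3)

(-24.8,-23.6) to (21.6,20.3)


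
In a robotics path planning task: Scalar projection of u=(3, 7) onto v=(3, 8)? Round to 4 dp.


u.v = 65, |v| = sqrt(73) = 8.544
Scalar projection = u.v / |v| = 65 / sqrt(73) = 7.6077

7.6077


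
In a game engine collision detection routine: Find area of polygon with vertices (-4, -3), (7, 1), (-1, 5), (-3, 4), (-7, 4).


Shoelace sum: ((-4)*1 - 7*(-3)) + (7*5 - (-1)*1) + ((-1)*4 - (-3)*5) + ((-3)*4 - (-7)*4) + ((-7)*(-3) - (-4)*4)
= 117
Area = |117|/2 = 58.5

58.5


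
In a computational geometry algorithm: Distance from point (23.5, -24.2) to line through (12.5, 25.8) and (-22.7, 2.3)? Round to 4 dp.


|cross product| = 2018.5
|line direction| = sqrt(1791.29) = 42.3236
Distance = 2018.5/sqrt(1791.29) = 47.692

47.692


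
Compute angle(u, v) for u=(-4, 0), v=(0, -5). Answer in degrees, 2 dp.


u.v = 0, |u| = sqrt(16) = 4, |v| = sqrt(25) = 5
cos(theta) = u.v/(|u||v|) = 0/sqrt(400) = 0
theta = acos(0) = 90 degrees

90 degrees


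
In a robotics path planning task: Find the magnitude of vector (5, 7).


|u| = sqrt(5^2 + 7^2) = sqrt(74) = 8.6023

8.6023


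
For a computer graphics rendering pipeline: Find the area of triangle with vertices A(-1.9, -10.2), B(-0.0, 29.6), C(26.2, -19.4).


Area = |x_A(y_B-y_C) + x_B(y_C-y_A) + x_C(y_A-y_B)|/2
= |(-93.1) + 0 + (-1042.76)|/2
= 1135.86/2 = 567.93

567.93


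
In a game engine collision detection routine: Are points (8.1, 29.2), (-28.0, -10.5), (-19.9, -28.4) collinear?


Cross product: ((-28)-8.1)*((-28.4)-29.2) - ((-10.5)-29.2)*((-19.9)-8.1)
= 967.76

No, not collinear


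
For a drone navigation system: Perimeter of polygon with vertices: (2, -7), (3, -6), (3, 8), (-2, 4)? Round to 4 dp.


Sides: (2, -7)->(3, -6): sqrt(2) = 1.414214, (3, -6)->(3, 8): sqrt(196) = 14, (3, 8)->(-2, 4): sqrt(41) = 6.403124, (-2, 4)->(2, -7): sqrt(137) = 11.7047
Sum = 33.522038
Perimeter = 33.522

33.522


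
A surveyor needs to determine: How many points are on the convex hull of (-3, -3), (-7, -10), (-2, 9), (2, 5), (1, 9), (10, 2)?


Convex hull vertices (CCW): (-7, -10), (10, 2), (1, 9), (-2, 9)
Count = 4

4


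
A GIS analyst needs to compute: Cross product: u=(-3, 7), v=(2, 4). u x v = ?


u x v = u_x*v_y - u_y*v_x = (-3)*4 - 7*2
= (-12) - 14 = -26

-26


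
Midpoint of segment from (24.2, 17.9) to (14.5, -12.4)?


M = ((24.2+14.5)/2, (17.9+(-12.4))/2)
= (19.35, 2.75)

(19.35, 2.75)


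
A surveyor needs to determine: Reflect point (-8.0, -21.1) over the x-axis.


Reflection over x-axis: (x,y) -> (x,-y)
(-8, -21.1) -> (-8, 21.1)

(-8, 21.1)


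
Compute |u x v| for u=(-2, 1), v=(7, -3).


|u x v| = |(-2)*(-3) - 1*7|
= |6 - 7| = 1

1


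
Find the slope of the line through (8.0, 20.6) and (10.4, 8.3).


slope = (y2-y1)/(x2-x1) = (8.3-20.6)/(10.4-8) = (-12.3)/2.4 = -5.125

-5.125


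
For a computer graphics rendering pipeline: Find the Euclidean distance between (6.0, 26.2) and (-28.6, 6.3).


dx=-34.6, dy=-19.9
d^2 = (-34.6)^2 + (-19.9)^2 = 1593.17
d = sqrt(1593.17) = 39.9145

39.9145


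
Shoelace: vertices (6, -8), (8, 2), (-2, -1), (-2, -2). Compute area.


Shoelace sum: (6*2 - 8*(-8)) + (8*(-1) - (-2)*2) + ((-2)*(-2) - (-2)*(-1)) + ((-2)*(-8) - 6*(-2))
= 102
Area = |102|/2 = 51

51


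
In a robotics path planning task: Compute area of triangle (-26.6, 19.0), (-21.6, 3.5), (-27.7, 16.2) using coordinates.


Area = |x_A(y_B-y_C) + x_B(y_C-y_A) + x_C(y_A-y_B)|/2
= |337.82 + 60.48 + (-429.35)|/2
= 31.05/2 = 15.525

15.525


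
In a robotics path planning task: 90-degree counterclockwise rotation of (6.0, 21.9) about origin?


90° CCW: (x,y) -> (-y, x)
(6,21.9) -> (-21.9, 6)

(-21.9, 6)


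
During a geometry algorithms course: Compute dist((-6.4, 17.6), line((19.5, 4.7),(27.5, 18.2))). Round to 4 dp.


|cross product| = 452.85
|line direction| = sqrt(246.25) = 15.6924
Distance = 452.85/sqrt(246.25) = 28.858

28.858


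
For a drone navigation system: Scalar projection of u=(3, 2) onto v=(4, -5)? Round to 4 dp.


u.v = 2, |v| = sqrt(41) = 6.4031
Scalar projection = u.v / |v| = 2 / sqrt(41) = 0.3123

0.3123


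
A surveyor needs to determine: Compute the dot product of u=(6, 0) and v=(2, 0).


u . v = u_x*v_x + u_y*v_y = 6*2 + 0*0
= 12 + 0 = 12

12


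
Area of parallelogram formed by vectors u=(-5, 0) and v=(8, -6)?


|u x v| = |(-5)*(-6) - 0*8|
= |30 - 0| = 30

30


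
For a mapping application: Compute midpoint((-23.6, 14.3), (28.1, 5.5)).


M = (((-23.6)+28.1)/2, (14.3+5.5)/2)
= (2.25, 9.9)

(2.25, 9.9)


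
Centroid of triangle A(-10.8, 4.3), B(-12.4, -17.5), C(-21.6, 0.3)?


Centroid = ((x_A+x_B+x_C)/3, (y_A+y_B+y_C)/3)
= (((-10.8)+(-12.4)+(-21.6))/3, (4.3+(-17.5)+0.3)/3)
= (-14.9333, -4.3)

(-14.9333, -4.3)


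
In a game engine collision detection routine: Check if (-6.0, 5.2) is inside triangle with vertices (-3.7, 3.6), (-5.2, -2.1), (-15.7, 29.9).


Cross products: AB x AP = -15.51, BC x BP = -51.05, CA x CP = -41.29
All same sign? yes

Yes, inside


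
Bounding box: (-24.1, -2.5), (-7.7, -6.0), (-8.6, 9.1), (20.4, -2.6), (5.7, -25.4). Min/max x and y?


x range: [-24.1, 20.4]
y range: [-25.4, 9.1]
Bounding box: (-24.1,-25.4) to (20.4,9.1)

(-24.1,-25.4) to (20.4,9.1)


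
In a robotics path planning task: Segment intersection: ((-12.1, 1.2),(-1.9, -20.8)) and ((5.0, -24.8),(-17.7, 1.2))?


Cross products: d1=-145.6, d2=88.6, d3=111, d4=-123.2
d1*d2 < 0 and d3*d4 < 0? yes

Yes, they intersect


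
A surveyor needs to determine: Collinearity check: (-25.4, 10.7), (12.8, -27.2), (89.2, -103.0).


Cross product: (12.8-(-25.4))*((-103)-10.7) - ((-27.2)-10.7)*(89.2-(-25.4))
= 0

Yes, collinear


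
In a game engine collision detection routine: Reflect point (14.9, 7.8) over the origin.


Reflection over origin: (x,y) -> (-x,-y)
(14.9, 7.8) -> (-14.9, -7.8)

(-14.9, -7.8)


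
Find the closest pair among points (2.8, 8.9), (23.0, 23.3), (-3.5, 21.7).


d(P0,P1) = 24.8073, d(P0,P2) = 14.2664, d(P1,P2) = 26.5483
Closest: P0 and P2

Closest pair: (2.8, 8.9) and (-3.5, 21.7), distance = 14.2664


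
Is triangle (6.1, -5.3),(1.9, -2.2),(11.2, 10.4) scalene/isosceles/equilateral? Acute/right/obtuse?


Side lengths squared: AB^2=27.25, BC^2=245.25, CA^2=272.5
Sorted: [27.25, 245.25, 272.5]
By sides: Scalene, By angles: Right

Scalene, Right


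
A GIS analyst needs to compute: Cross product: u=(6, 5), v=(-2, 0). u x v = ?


u x v = u_x*v_y - u_y*v_x = 6*0 - 5*(-2)
= 0 - (-10) = 10

10


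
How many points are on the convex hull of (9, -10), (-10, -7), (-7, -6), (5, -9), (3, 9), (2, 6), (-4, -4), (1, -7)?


Convex hull vertices (CCW): (-10, -7), (9, -10), (3, 9)
Count = 3

3


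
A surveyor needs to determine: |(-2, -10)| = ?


|u| = sqrt((-2)^2 + (-10)^2) = sqrt(104) = 10.198

10.198


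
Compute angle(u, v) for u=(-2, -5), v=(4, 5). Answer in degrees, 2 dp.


u.v = -33, |u| = sqrt(29) = 5.3852, |v| = sqrt(41) = 6.4031
cos(theta) = u.v/(|u||v|) = -33/sqrt(1189) = -0.957024
theta = acos(-0.957024) = 163.14 degrees

163.14 degrees


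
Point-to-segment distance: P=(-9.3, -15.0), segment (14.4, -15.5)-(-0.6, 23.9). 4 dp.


Project P onto AB: t = 0.2111 (clamped to [0,1])
Closest point on segment: (11.2335, -7.1827)
Distance: 21.9712

21.9712


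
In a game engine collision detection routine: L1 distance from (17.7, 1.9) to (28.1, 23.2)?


|17.7-28.1| + |1.9-23.2| = 10.4 + 21.3 = 31.7

31.7


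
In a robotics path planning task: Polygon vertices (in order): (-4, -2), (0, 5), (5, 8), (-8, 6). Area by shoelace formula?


Shoelace sum: ((-4)*5 - 0*(-2)) + (0*8 - 5*5) + (5*6 - (-8)*8) + ((-8)*(-2) - (-4)*6)
= 89
Area = |89|/2 = 44.5

44.5


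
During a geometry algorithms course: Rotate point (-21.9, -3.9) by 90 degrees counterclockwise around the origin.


90° CCW: (x,y) -> (-y, x)
(-21.9,-3.9) -> (3.9, -21.9)

(3.9, -21.9)


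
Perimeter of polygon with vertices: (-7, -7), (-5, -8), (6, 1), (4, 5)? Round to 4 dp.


Sides: (-7, -7)->(-5, -8): sqrt(5) = 2.236068, (-5, -8)->(6, 1): sqrt(202) = 14.21267, (6, 1)->(4, 5): sqrt(20) = 4.472136, (4, 5)->(-7, -7): sqrt(265) = 16.278821
Sum = 37.199695
Perimeter = 37.1997

37.1997


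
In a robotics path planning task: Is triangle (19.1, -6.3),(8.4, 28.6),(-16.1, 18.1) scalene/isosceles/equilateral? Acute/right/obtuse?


Side lengths squared: AB^2=1332.5, BC^2=710.5, CA^2=1834.4
Sorted: [710.5, 1332.5, 1834.4]
By sides: Scalene, By angles: Acute

Scalene, Acute


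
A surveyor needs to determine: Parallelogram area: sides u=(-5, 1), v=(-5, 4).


|u x v| = |(-5)*4 - 1*(-5)|
= |(-20) - (-5)| = 15

15


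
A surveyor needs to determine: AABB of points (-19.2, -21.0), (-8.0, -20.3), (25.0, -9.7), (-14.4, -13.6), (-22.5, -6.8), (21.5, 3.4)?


x range: [-22.5, 25]
y range: [-21, 3.4]
Bounding box: (-22.5,-21) to (25,3.4)

(-22.5,-21) to (25,3.4)


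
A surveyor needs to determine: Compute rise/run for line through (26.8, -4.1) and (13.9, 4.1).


slope = (y2-y1)/(x2-x1) = (4.1-(-4.1))/(13.9-26.8) = 8.2/(-12.9) = -0.6357

-0.6357


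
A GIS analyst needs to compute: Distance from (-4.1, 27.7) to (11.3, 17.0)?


dx=15.4, dy=-10.7
d^2 = 15.4^2 + (-10.7)^2 = 351.65
d = sqrt(351.65) = 18.7523

18.7523


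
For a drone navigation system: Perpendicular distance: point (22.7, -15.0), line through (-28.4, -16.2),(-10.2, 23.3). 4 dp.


|cross product| = 1996.61
|line direction| = sqrt(1891.49) = 43.4913
Distance = 1996.61/sqrt(1891.49) = 45.9083

45.9083


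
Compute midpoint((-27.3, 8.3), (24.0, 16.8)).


M = (((-27.3)+24)/2, (8.3+16.8)/2)
= (-1.65, 12.55)

(-1.65, 12.55)


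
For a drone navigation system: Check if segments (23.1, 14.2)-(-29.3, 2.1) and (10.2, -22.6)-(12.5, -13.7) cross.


Cross products: d1=-30.17, d2=408.36, d3=1772.23, d4=1333.7
d1*d2 < 0 and d3*d4 < 0? no

No, they don't intersect


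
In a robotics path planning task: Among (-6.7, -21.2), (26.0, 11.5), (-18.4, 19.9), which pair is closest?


d(P0,P1) = 46.2448, d(P0,P2) = 42.7329, d(P1,P2) = 45.1876
Closest: P0 and P2

Closest pair: (-6.7, -21.2) and (-18.4, 19.9), distance = 42.7329


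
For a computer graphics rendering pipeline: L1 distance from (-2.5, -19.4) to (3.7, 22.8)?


|(-2.5)-3.7| + |(-19.4)-22.8| = 6.2 + 42.2 = 48.4

48.4


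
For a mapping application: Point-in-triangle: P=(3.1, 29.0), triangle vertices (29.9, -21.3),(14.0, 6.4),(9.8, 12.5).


Cross products: AB x AP = -57.41, BC x BP = -28.43, CA x CP = 105.19
All same sign? no

No, outside


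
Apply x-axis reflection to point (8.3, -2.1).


Reflection over x-axis: (x,y) -> (x,-y)
(8.3, -2.1) -> (8.3, 2.1)

(8.3, 2.1)


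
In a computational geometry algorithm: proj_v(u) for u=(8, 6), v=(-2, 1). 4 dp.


u.v = -10, |v| = sqrt(5) = 2.2361
Scalar projection = u.v / |v| = -10 / sqrt(5) = -4.4721

-4.4721


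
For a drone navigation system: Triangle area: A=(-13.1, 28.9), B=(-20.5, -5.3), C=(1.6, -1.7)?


Area = |x_A(y_B-y_C) + x_B(y_C-y_A) + x_C(y_A-y_B)|/2
= |47.16 + 627.3 + 54.72|/2
= 729.18/2 = 364.59

364.59


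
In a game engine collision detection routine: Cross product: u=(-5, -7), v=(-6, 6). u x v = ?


u x v = u_x*v_y - u_y*v_x = (-5)*6 - (-7)*(-6)
= (-30) - 42 = -72

-72


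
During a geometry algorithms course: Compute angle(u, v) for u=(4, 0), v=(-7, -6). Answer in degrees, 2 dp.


u.v = -28, |u| = sqrt(16) = 4, |v| = sqrt(85) = 9.2195
cos(theta) = u.v/(|u||v|) = -28/sqrt(1360) = -0.759257
theta = acos(-0.759257) = 139.4 degrees

139.4 degrees


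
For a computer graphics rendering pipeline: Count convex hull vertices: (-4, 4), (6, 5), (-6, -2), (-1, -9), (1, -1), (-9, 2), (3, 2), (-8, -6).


Convex hull vertices (CCW): (-9, 2), (-8, -6), (-1, -9), (6, 5), (-4, 4)
Count = 5

5


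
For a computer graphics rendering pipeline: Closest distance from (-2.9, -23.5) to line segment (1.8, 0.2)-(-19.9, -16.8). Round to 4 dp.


Project P onto AB: t = 0.6644 (clamped to [0,1])
Closest point on segment: (-12.618, -11.0952)
Distance: 15.7581

15.7581


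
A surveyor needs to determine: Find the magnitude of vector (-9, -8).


|u| = sqrt((-9)^2 + (-8)^2) = sqrt(145) = 12.0416

12.0416


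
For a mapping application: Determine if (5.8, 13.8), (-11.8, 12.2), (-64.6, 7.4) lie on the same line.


Cross product: ((-11.8)-5.8)*(7.4-13.8) - (12.2-13.8)*((-64.6)-5.8)
= 0

Yes, collinear


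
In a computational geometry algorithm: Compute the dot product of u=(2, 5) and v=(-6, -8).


u . v = u_x*v_x + u_y*v_y = 2*(-6) + 5*(-8)
= (-12) + (-40) = -52

-52


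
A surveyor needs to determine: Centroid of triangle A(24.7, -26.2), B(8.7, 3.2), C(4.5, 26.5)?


Centroid = ((x_A+x_B+x_C)/3, (y_A+y_B+y_C)/3)
= ((24.7+8.7+4.5)/3, ((-26.2)+3.2+26.5)/3)
= (12.6333, 1.1667)

(12.6333, 1.1667)


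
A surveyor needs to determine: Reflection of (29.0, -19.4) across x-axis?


Reflection over x-axis: (x,y) -> (x,-y)
(29, -19.4) -> (29, 19.4)

(29, 19.4)


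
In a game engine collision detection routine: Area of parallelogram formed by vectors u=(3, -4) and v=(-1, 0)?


|u x v| = |3*0 - (-4)*(-1)|
= |0 - 4| = 4

4


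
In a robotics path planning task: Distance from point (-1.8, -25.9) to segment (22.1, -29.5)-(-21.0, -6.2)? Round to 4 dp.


Project P onto AB: t = 0.4641 (clamped to [0,1])
Closest point on segment: (2.0991, -18.6875)
Distance: 8.199

8.199


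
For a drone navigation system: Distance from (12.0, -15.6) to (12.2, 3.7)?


dx=0.2, dy=19.3
d^2 = 0.2^2 + 19.3^2 = 372.53
d = sqrt(372.53) = 19.301

19.301


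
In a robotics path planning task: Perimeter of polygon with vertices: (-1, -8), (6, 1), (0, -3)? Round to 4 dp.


Sides: (-1, -8)->(6, 1): sqrt(130) = 11.401754, (6, 1)->(0, -3): sqrt(52) = 7.211103, (0, -3)->(-1, -8): sqrt(26) = 5.09902
Sum = 23.711877
Perimeter = 23.7119

23.7119


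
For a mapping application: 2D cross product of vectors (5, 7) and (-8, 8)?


u x v = u_x*v_y - u_y*v_x = 5*8 - 7*(-8)
= 40 - (-56) = 96

96


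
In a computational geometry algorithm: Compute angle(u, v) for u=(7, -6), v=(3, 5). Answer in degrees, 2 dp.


u.v = -9, |u| = sqrt(85) = 9.2195, |v| = sqrt(34) = 5.831
cos(theta) = u.v/(|u||v|) = -9/sqrt(2890) = -0.167415
theta = acos(-0.167415) = 99.64 degrees

99.64 degrees


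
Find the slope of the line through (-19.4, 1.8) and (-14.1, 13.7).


slope = (y2-y1)/(x2-x1) = (13.7-1.8)/((-14.1)-(-19.4)) = 11.9/5.3 = 2.2453

2.2453


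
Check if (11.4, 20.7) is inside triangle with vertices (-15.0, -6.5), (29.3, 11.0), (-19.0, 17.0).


Cross products: AB x AP = 742.96, BC x BP = -361.11, CA x CP = 729.2
All same sign? no

No, outside


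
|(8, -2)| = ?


|u| = sqrt(8^2 + (-2)^2) = sqrt(68) = 8.2462

8.2462


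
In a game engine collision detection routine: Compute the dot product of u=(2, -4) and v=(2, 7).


u . v = u_x*v_x + u_y*v_y = 2*2 + (-4)*7
= 4 + (-28) = -24

-24


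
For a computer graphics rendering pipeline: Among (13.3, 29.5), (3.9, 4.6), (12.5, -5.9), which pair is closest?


d(P0,P1) = 26.6152, d(P0,P2) = 35.409, d(P1,P2) = 13.5724
Closest: P1 and P2

Closest pair: (3.9, 4.6) and (12.5, -5.9), distance = 13.5724


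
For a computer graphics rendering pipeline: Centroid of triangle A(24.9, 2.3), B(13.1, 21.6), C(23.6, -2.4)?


Centroid = ((x_A+x_B+x_C)/3, (y_A+y_B+y_C)/3)
= ((24.9+13.1+23.6)/3, (2.3+21.6+(-2.4))/3)
= (20.5333, 7.1667)

(20.5333, 7.1667)


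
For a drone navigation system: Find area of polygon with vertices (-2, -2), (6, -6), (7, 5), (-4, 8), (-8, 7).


Shoelace sum: ((-2)*(-6) - 6*(-2)) + (6*5 - 7*(-6)) + (7*8 - (-4)*5) + ((-4)*7 - (-8)*8) + ((-8)*(-2) - (-2)*7)
= 238
Area = |238|/2 = 119

119


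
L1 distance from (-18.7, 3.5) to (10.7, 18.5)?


|(-18.7)-10.7| + |3.5-18.5| = 29.4 + 15 = 44.4

44.4


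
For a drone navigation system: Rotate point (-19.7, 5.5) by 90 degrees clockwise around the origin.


90° CW: (x,y) -> (y, -x)
(-19.7,5.5) -> (5.5, 19.7)

(5.5, 19.7)


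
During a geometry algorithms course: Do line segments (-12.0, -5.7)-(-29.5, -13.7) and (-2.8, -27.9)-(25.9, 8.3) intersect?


Cross products: d1=970.18, d2=1374.08, d3=462.1, d4=58.2
d1*d2 < 0 and d3*d4 < 0? no

No, they don't intersect


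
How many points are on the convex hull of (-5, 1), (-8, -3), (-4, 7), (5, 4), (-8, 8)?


Convex hull vertices (CCW): (-8, -3), (5, 4), (-4, 7), (-8, 8)
Count = 4

4


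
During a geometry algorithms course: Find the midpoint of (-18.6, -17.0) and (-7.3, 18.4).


M = (((-18.6)+(-7.3))/2, ((-17)+18.4)/2)
= (-12.95, 0.7)

(-12.95, 0.7)


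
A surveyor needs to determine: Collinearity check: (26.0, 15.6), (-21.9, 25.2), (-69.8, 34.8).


Cross product: ((-21.9)-26)*(34.8-15.6) - (25.2-15.6)*((-69.8)-26)
= 0

Yes, collinear


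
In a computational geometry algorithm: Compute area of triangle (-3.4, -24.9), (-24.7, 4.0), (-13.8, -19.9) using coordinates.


Area = |x_A(y_B-y_C) + x_B(y_C-y_A) + x_C(y_A-y_B)|/2
= |(-81.26) + (-123.5) + 398.82|/2
= 194.06/2 = 97.03

97.03


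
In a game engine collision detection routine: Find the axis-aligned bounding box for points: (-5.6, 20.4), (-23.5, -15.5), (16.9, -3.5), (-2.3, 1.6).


x range: [-23.5, 16.9]
y range: [-15.5, 20.4]
Bounding box: (-23.5,-15.5) to (16.9,20.4)

(-23.5,-15.5) to (16.9,20.4)


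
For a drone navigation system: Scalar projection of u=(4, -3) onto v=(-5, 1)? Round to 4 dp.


u.v = -23, |v| = sqrt(26) = 5.099
Scalar projection = u.v / |v| = -23 / sqrt(26) = -4.5107

-4.5107


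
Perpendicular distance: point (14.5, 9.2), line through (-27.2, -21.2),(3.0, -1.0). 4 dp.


|cross product| = 75.74
|line direction| = sqrt(1320.08) = 36.3329
Distance = 75.74/sqrt(1320.08) = 2.0846

2.0846


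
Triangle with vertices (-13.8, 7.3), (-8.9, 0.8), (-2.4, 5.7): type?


Side lengths squared: AB^2=66.26, BC^2=66.26, CA^2=132.52
Sorted: [66.26, 66.26, 132.52]
By sides: Isosceles, By angles: Right

Isosceles, Right


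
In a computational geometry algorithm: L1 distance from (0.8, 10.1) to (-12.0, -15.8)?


|0.8-(-12)| + |10.1-(-15.8)| = 12.8 + 25.9 = 38.7

38.7


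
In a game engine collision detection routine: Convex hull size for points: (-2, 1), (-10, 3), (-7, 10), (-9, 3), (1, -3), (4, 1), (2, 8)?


Convex hull vertices (CCW): (-10, 3), (1, -3), (4, 1), (2, 8), (-7, 10)
Count = 5

5


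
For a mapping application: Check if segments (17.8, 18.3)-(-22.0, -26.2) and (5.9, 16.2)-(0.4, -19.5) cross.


Cross products: d1=413.28, d2=-762.83, d3=-445.97, d4=730.14
d1*d2 < 0 and d3*d4 < 0? yes

Yes, they intersect


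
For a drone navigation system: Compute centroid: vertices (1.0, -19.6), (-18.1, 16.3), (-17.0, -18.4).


Centroid = ((x_A+x_B+x_C)/3, (y_A+y_B+y_C)/3)
= ((1+(-18.1)+(-17))/3, ((-19.6)+16.3+(-18.4))/3)
= (-11.3667, -7.2333)

(-11.3667, -7.2333)


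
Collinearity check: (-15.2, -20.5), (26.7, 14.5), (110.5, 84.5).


Cross product: (26.7-(-15.2))*(84.5-(-20.5)) - (14.5-(-20.5))*(110.5-(-15.2))
= 0

Yes, collinear


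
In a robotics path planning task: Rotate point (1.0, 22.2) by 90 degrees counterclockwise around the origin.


90° CCW: (x,y) -> (-y, x)
(1,22.2) -> (-22.2, 1)

(-22.2, 1)


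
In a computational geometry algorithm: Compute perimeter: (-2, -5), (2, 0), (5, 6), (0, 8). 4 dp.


Sides: (-2, -5)->(2, 0): sqrt(41) = 6.403124, (2, 0)->(5, 6): sqrt(45) = 6.708204, (5, 6)->(0, 8): sqrt(29) = 5.385165, (0, 8)->(-2, -5): sqrt(173) = 13.152946
Sum = 31.649439
Perimeter = 31.6494

31.6494
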